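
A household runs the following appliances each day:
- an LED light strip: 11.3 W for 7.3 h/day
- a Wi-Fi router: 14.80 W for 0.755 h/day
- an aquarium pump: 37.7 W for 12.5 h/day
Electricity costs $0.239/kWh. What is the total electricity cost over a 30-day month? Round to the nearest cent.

LED light strip: 11.3 W × 7.3 h × 30 d = 2,475 Wh = 2.475 kWh
Wi-Fi router: 14.80 W × 0.755 h × 30 d = 335 Wh = 0.3352 kWh
aquarium pump: 37.7 W × 12.5 h × 30 d = 14,138 Wh = 14.14 kWh
Total energy = 2.475 + 0.3352 + 14.14 = 16.95 kWh
Cost = 16.95 kWh × $0.239 = $4.05

$4.05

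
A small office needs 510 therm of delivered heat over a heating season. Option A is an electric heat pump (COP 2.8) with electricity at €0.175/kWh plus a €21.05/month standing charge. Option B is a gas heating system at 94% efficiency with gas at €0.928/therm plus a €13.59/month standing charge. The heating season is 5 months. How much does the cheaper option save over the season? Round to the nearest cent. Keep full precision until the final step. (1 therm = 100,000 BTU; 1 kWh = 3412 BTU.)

Heat load = 510 therm × 100,000 = 51,000,000 BTU
Gas: input = 51,000,000 / 0.94 = 54,255,319 BTU = 542.6 therm → 542.6 × €0.928 = €503.49; + 5 × €13.59 standing = €571.44
Heat pump: 51,000,000 BTU / 3412 = 14,950 kWh heat; / 2.8 = 5,338 kWh in → × €0.175 = €934.20; + 5 × €21.05 standing = €1,039.45
Difference = |€571.44 − €1,039.45| = €468.01

€468.01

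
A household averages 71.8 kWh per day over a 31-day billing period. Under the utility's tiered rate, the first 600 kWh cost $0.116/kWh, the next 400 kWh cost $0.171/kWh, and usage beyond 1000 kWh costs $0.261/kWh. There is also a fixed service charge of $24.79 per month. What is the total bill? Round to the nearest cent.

$482.72

Usage = 71.8 kWh/day × 31 days = 2225.8 kWh
First 600 kWh × $0.116 = $69.60
Next 400 kWh × $0.171 = $68.40
Remaining 1225.8 kWh × $0.261 = $319.93
Energy charge = $457.93; + service $24.79 = $482.72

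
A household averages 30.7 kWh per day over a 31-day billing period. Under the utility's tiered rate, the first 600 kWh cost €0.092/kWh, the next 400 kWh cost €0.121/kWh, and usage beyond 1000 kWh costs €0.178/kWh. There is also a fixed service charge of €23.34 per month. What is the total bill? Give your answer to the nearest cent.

€121.10

Usage = 30.7 kWh/day × 31 days = 951.7 kWh
First 600 kWh × €0.092 = €55.20
Next 351.7 kWh × €0.121 = €42.56
Remaining tier: 0 kWh (not reached)
Energy charge = €97.76; + service €23.34 = €121.10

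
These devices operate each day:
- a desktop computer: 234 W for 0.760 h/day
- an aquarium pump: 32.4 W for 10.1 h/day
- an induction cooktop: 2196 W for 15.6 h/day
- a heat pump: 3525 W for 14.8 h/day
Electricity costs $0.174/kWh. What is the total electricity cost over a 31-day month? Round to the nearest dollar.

$469

desktop computer: 234 W × 0.760 h × 31 d = 5,513 Wh = 5.513 kWh
aquarium pump: 32.4 W × 10.1 h × 31 d = 10,144 Wh = 10.14 kWh
induction cooktop: 2196 W × 15.6 h × 31 d = 1,061,986 Wh = 1,062 kWh
heat pump: 3525 W × 14.8 h × 31 d = 1,617,270 Wh = 1,617 kWh
Total energy = 5.513 + 10.14 + 1,062 + 1,617 = 2,695 kWh
Cost = 2,695 kWh × $0.174 = $468.91 ≈ $469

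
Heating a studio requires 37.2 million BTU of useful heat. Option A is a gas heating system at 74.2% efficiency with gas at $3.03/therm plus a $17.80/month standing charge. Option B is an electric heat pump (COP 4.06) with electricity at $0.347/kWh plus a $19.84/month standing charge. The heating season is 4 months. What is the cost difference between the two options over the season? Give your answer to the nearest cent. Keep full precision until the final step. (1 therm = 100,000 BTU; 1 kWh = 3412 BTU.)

Heat load = 37.2 × 10⁶ BTU = 37,200,000 BTU
Gas: input = 37,200,000 / 0.742 = 50,134,771 BTU = 501.3 therm → 501.3 × $3.03 = $1,519.08; + 4 × $17.80 standing = $1,590.28
Heat pump: 37,200,000 BTU / 3412 = 10,900 kWh heat; / 4.06 = 2,685 kWh in → × $0.347 = $931.83; + 4 × $19.84 standing = $1,011.19
Difference = |$1,590.28 − $1,011.19| = $579.09

$579.09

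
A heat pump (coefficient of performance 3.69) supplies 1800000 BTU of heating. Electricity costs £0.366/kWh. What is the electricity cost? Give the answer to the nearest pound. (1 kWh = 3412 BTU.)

Heat delivered = 1,800,000 BTU / 3412 = 527.5 kWh
Electrical input = 527.5 kWh / 3.69 = 143 kWh
Cost = 143 × £0.366/kWh = £52.33 ≈ £52

£52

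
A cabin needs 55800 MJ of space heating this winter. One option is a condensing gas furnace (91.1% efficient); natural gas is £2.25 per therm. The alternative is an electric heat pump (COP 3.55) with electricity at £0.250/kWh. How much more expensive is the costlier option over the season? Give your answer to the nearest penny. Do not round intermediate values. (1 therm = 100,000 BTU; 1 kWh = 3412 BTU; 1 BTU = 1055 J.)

£214.66

Heat load = 55800 MJ = 55,800,000,000 J / 1055 = 52,890,995 BTU
Gas: input = 52,890,995 / 0.911 = 58,058,173 BTU = 580.6 therm → 580.6 × £2.25 = £1,306.31
Heat pump: 52,890,995 BTU / 3412 = 15,500 kWh heat; / 3.55 = 4,367 kWh in → × £0.250 = £1,091.65
Difference = |£1,306.31 − £1,091.65| = £214.66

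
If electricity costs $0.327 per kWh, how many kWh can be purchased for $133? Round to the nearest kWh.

407 kWh

$133 / $0.327 per kWh = 406.7 kWh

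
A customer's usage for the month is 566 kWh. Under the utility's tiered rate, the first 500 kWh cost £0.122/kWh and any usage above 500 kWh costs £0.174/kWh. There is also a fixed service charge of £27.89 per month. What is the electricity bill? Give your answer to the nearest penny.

First 500 kWh × £0.122 = £61.00
Remaining 66 kWh × £0.174 = £11.48
Energy charge = £72.48; + service £27.89 = £100.37

£100.37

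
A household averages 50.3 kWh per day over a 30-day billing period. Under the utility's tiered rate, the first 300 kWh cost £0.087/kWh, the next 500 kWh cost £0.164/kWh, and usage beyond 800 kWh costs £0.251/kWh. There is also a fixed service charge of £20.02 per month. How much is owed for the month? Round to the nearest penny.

£306.08

Usage = 50.3 kWh/day × 30 days = 1509 kWh
First 300 kWh × £0.087 = £26.10
Next 500 kWh × £0.164 = £82.00
Remaining 709 kWh × £0.251 = £177.96
Energy charge = £286.06; + service £20.02 = £306.08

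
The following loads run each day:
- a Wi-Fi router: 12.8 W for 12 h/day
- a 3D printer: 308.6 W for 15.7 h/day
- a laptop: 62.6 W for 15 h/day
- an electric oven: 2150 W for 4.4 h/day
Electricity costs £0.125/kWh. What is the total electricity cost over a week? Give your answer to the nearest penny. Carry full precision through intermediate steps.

£13.47

Wi-Fi router: 12.8 W × 12 h × 7 d = 1,075 Wh = 1.075 kWh
3D printer: 308.6 W × 15.7 h × 7 d = 33,915 Wh = 33.92 kWh
laptop: 62.6 W × 15 h × 7 d = 6,573 Wh = 6.573 kWh
electric oven: 2150 W × 4.4 h × 7 d = 66,220 Wh = 66.22 kWh
Total energy = 1.075 + 33.92 + 6.573 + 66.22 = 107.8 kWh
Cost = 107.8 kWh × £0.125 = £13.47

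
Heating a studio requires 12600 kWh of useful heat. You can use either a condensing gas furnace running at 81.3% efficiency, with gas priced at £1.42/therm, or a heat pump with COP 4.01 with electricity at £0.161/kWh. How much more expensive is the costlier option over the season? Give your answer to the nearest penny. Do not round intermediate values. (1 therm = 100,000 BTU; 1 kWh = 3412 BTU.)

£245.01

Heat load = 12600 kWh × 3412 = 42,991,200 BTU
Gas: input = 42,991,200 / 0.813 = 52,879,705 BTU = 528.8 therm → 528.8 × £1.42 = £750.89
Heat pump: 42,991,200 BTU / 3412 = 12,600 kWh heat; / 4.01 = 3,142 kWh in → × £0.161 = £505.89
Difference = |£750.89 − £505.89| = £245.01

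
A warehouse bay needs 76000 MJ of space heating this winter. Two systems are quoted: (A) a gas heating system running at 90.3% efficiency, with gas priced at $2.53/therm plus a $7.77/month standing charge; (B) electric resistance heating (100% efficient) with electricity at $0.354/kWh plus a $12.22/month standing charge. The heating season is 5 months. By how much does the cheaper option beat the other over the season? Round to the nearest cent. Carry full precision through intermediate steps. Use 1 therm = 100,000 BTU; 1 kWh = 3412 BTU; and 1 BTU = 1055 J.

$5477.95

Heat load = 76000 MJ = 76,000,000,000 J / 1055 = 72,037,915 BTU
Gas: input = 72,037,915 / 0.903 = 79,776,207 BTU = 797.8 therm → 797.8 × $2.53 = $2,018.34; + 5 × $7.77 standing = $2,057.19
Electric: 72,037,915 BTU / 3412 = 21,110 kWh → × $0.354 = $7,474.04; + 5 × $12.22 standing = $7,535.14
Difference = |$2,057.19 − $7,535.14| = $5,477.95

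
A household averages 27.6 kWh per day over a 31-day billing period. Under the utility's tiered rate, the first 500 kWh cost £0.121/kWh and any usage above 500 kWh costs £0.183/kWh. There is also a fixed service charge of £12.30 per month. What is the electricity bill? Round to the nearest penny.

Usage = 27.6 kWh/day × 31 days = 855.6 kWh
First 500 kWh × £0.121 = £60.50
Remaining 355.6 kWh × £0.183 = £65.07
Energy charge = £125.57; + service £12.30 = £137.87

£137.87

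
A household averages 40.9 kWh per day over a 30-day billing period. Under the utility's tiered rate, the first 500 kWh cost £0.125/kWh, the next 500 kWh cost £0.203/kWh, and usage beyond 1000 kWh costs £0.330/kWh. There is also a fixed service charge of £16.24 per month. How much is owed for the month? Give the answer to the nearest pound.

£255

Usage = 40.9 kWh/day × 30 days = 1227 kWh
First 500 kWh × £0.125 = £62.50
Next 500 kWh × £0.203 = £101.50
Remaining 227 kWh × £0.330 = £74.91
Energy charge = £238.91; + service £16.24 = £255.15 ≈ £255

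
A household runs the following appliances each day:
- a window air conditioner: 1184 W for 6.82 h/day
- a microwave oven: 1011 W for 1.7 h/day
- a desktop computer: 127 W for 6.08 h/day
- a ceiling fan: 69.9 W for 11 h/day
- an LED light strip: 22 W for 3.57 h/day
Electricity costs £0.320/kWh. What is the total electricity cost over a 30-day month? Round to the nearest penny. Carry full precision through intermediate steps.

£109.57

window air conditioner: 1184 W × 6.82 h × 30 d = 242,246 Wh = 242.2 kWh
microwave oven: 1011 W × 1.7 h × 30 d = 51,561 Wh = 51.56 kWh
desktop computer: 127 W × 6.08 h × 30 d = 23,165 Wh = 23.16 kWh
ceiling fan: 69.9 W × 11 h × 30 d = 23,067 Wh = 23.07 kWh
LED light strip: 22 W × 3.57 h × 30 d = 2,356 Wh = 2.356 kWh
Total energy = 242.2 + 51.56 + 23.16 + 23.07 + 2.356 = 342.4 kWh
Cost = 342.4 kWh × £0.320 = £109.57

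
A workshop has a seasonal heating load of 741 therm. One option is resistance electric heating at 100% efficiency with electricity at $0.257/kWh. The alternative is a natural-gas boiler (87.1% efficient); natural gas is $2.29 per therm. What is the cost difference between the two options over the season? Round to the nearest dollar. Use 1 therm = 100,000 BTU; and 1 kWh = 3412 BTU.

Heat load = 741 therm × 100,000 = 74,100,000 BTU
Gas: input = 74,100,000 / 0.871 = 85,074,627 BTU = 850.7 therm → 850.7 × $2.29 = $1,948.21
Electric: 74,100,000 BTU / 3412 = 21,720 kWh → × $0.257 = $5,581.39
Difference = |$1,948.21 − $5,581.39| = $3,633.18 ≈ $3633

$3633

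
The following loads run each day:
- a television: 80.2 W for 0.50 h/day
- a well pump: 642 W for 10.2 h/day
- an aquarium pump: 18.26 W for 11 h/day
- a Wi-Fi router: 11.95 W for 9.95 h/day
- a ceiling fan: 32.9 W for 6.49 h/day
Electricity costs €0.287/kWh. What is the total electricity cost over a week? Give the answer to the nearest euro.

television: 80.2 W × 0.50 h × 7 d = 281 Wh = 0.2807 kWh
well pump: 642 W × 10.2 h × 7 d = 45,839 Wh = 45.84 kWh
aquarium pump: 18.26 W × 11 h × 7 d = 1,406 Wh = 1.406 kWh
Wi-Fi router: 11.95 W × 9.95 h × 7 d = 832 Wh = 0.8323 kWh
ceiling fan: 32.9 W × 6.49 h × 7 d = 1,495 Wh = 1.495 kWh
Total energy = 0.2807 + 45.84 + 1.406 + 0.8323 + 1.495 = 49.85 kWh
Cost = 49.85 kWh × €0.287 = €14.31 ≈ €14

€14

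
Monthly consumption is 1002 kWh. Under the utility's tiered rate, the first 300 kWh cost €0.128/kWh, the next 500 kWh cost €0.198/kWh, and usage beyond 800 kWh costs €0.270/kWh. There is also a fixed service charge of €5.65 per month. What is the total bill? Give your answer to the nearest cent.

€197.59

First 300 kWh × €0.128 = €38.40
Next 500 kWh × €0.198 = €99.00
Remaining 202 kWh × €0.270 = €54.54
Energy charge = €191.94; + service €5.65 = €197.59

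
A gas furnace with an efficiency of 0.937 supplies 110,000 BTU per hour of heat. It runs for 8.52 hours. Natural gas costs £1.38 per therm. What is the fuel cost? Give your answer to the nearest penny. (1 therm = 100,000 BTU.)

£13.80

Heat delivered = 110,000 BTU/h × 8.52 h = 937,200 BTU
Gas input = 937,200 / 0.937 = 1,000,213 BTU
= 1,000,213 / 100,000 = 10 therm
Cost = 10 × £1.38/therm = £13.80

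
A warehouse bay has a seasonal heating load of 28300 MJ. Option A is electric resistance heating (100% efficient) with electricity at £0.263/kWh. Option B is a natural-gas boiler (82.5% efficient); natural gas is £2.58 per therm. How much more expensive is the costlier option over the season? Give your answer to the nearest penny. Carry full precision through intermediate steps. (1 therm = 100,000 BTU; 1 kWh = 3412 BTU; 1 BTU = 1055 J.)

Heat load = 28300 MJ = 28,300,000,000 J / 1055 = 26,824,645 BTU
Gas: input = 26,824,645 / 0.825 = 32,514,721 BTU = 325.1 therm → 325.1 × £2.58 = £838.88
Electric: 26,824,645 BTU / 3412 = 7,862 kWh → × £0.263 = £2,067.67
Difference = |£838.88 − £2,067.67| = £1,228.79

£1228.79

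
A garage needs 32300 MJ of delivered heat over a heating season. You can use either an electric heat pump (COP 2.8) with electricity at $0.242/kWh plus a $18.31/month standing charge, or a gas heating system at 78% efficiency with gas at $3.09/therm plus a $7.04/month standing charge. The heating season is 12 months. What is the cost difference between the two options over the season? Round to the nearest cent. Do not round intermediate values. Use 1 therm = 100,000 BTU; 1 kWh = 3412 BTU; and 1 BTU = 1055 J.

$302.10

Heat load = 32300 MJ = 32,300,000,000 J / 1055 = 30,616,114 BTU
Gas: input = 30,616,114 / 0.78 = 39,251,428 BTU = 392.5 therm → 392.5 × $3.09 = $1,212.87; + 12 × $7.04 standing = $1,297.35
Heat pump: 30,616,114 BTU / 3412 = 8,973 kWh heat; / 2.8 = 3,205 kWh in → × $0.242 = $775.53; + 12 × $18.31 standing = $995.25
Difference = |$1,297.35 − $995.25| = $302.10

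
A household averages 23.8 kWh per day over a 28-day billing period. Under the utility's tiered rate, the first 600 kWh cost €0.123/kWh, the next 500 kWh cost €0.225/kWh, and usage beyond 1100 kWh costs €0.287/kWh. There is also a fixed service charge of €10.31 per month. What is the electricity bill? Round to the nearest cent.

€99.05

Usage = 23.8 kWh/day × 28 days = 666.4 kWh
First 600 kWh × €0.123 = €73.80
Next 66.4 kWh × €0.225 = €14.94
Remaining tier: 0 kWh (not reached)
Energy charge = €88.74; + service €10.31 = €99.05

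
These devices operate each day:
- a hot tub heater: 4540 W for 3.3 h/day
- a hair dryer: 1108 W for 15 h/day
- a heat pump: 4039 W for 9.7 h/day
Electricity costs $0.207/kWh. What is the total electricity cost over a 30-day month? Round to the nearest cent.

hot tub heater: 4540 W × 3.3 h × 30 d = 449,460 Wh = 449.5 kWh
hair dryer: 1108 W × 15 h × 30 d = 498,600 Wh = 498.6 kWh
heat pump: 4039 W × 9.7 h × 30 d = 1,175,349 Wh = 1,175 kWh
Total energy = 449.5 + 498.6 + 1,175 = 2,123 kWh
Cost = 2,123 kWh × $0.207 = $439.55

$439.55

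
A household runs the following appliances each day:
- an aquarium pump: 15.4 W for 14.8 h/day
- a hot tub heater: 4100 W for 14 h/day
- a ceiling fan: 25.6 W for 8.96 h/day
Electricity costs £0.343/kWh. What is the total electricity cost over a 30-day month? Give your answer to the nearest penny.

aquarium pump: 15.4 W × 14.8 h × 30 d = 6,838 Wh = 6.838 kWh
hot tub heater: 4100 W × 14 h × 30 d = 1,722,000 Wh = 1,722 kWh
ceiling fan: 25.6 W × 8.96 h × 30 d = 6,881 Wh = 6.881 kWh
Total energy = 6.838 + 1,722 + 6.881 = 1,736 kWh
Cost = 1,736 kWh × £0.343 = £595.35

£595.35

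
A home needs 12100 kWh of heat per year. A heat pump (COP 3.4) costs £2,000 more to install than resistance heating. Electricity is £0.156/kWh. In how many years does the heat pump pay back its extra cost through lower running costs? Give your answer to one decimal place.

Resistance: 12100 kWh × £0.156 = £1,887.60/yr
Heat pump: 12100 / 3.4 = 3559 kWh in → × £0.156 = £555.18/yr
Annual savings = £1,332.42
Payback = £2,000 / £1,332.42 = 1.5 years

1.5 years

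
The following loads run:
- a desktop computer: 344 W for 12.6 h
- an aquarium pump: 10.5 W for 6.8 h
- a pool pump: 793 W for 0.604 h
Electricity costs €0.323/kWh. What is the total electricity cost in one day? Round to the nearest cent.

desktop computer: 344 W × 12.6 h = 4,334 Wh = 4.334 kWh
aquarium pump: 10.5 W × 6.8 h = 71 Wh = 0.0714 kWh
pool pump: 793 W × 0.604 h = 479 Wh = 0.479 kWh
Total energy = 4.334 + 0.0714 + 0.479 = 4.885 kWh
Cost = 4.885 kWh × €0.323 = €1.58

€1.58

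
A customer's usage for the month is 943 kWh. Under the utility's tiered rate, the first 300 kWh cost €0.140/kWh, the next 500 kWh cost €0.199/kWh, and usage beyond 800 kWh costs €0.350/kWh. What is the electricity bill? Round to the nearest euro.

First 300 kWh × €0.140 = €42.00
Next 500 kWh × €0.199 = €99.50
Remaining 143 kWh × €0.350 = €50.05
Total = €191.55 ≈ €192

€192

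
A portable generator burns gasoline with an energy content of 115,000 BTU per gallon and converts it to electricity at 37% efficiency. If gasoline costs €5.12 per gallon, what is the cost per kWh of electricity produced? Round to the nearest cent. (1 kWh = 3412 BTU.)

Electrical output per gallon = 115,000 BTU × 0.37 / 3412 BTU/kWh = 12.47 kWh
Cost per kWh = €5.12 / 12.47 kWh = €0.411

€0.41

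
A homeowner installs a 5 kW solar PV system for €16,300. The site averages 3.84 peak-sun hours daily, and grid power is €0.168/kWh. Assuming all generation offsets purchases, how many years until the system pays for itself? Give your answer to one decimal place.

13.8 years

Daily generation = 5 kW × 3.84 h = 19.2 kWh
Annual generation = 19.2 × 365 = 7008 kWh
Annual savings = 7008 × €0.168 = €1,177.34
Payback = €16,300 / €1,177.34 = 13.8 years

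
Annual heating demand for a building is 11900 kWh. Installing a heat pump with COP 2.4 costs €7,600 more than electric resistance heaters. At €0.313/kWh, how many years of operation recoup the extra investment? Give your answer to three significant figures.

Resistance: 11900 kWh × €0.313 = €3,724.70/yr
Heat pump: 11900 / 2.4 = 4958 kWh in → × €0.313 = €1,551.96/yr
Annual savings = €2,172.74
Payback = €7,600 / €2,172.74 = 3.5 years

3.50 years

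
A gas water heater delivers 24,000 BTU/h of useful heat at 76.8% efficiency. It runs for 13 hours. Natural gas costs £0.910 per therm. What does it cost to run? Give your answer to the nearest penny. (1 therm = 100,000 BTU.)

Heat delivered = 24,000 BTU/h × 13 h = 312,000 BTU
Gas input = 312,000 / 0.768 = 406,250 BTU
= 406,250 / 100,000 = 4.062 therm
Cost = 4.062 × £0.910/therm = £3.70

£3.70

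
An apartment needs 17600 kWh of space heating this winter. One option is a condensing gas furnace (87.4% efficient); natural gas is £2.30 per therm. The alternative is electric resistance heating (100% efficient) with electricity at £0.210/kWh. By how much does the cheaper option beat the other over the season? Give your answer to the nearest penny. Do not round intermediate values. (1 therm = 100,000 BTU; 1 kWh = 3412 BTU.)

£2115.71

Heat load = 17600 kWh × 3412 = 60,051,200 BTU
Gas: input = 60,051,200 / 0.874 = 68,708,467 BTU = 687.1 therm → 687.1 × £2.30 = £1,580.29
Electric: 60,051,200 BTU / 3412 = 17,600 kWh → × £0.210 = £3,696.00
Difference = |£1,580.29 − £3,696.00| = £2,115.71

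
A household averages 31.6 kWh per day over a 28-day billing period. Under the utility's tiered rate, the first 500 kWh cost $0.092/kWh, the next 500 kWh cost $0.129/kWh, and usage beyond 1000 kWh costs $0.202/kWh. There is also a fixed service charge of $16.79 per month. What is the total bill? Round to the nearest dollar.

Usage = 31.6 kWh/day × 28 days = 884.8 kWh
First 500 kWh × $0.092 = $46.00
Next 384.8 kWh × $0.129 = $49.64
Remaining tier: 0 kWh (not reached)
Energy charge = $95.64; + service $16.79 = $112.43 ≈ $112

$112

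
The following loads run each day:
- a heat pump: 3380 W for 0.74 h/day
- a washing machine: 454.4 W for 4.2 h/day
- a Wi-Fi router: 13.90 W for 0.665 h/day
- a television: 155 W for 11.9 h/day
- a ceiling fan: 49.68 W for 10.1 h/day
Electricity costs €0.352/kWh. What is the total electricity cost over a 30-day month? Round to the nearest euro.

heat pump: 3380 W × 0.74 h × 30 d = 75,036 Wh = 75.04 kWh
washing machine: 454.4 W × 4.2 h × 30 d = 57,254 Wh = 57.25 kWh
Wi-Fi router: 13.90 W × 0.665 h × 30 d = 277 Wh = 0.2773 kWh
television: 155 W × 11.9 h × 30 d = 55,335 Wh = 55.34 kWh
ceiling fan: 49.68 W × 10.1 h × 30 d = 15,053 Wh = 15.05 kWh
Total energy = 75.04 + 57.25 + 0.2773 + 55.34 + 15.05 = 203 kWh
Cost = 203 kWh × €0.352 = €71.44 ≈ €71

€71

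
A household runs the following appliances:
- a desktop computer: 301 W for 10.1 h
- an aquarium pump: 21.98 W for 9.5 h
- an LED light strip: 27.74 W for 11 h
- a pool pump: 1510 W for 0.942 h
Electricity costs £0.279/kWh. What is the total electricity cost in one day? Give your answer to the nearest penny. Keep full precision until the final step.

£1.39

desktop computer: 301 W × 10.1 h = 3,040 Wh = 3.04 kWh
aquarium pump: 21.98 W × 9.5 h = 209 Wh = 0.2088 kWh
LED light strip: 27.74 W × 11 h = 305 Wh = 0.3051 kWh
pool pump: 1510 W × 0.942 h = 1,422 Wh = 1.422 kWh
Total energy = 3.04 + 0.2088 + 0.3051 + 1.422 = 4.976 kWh
Cost = 4.976 kWh × £0.279 = £1.39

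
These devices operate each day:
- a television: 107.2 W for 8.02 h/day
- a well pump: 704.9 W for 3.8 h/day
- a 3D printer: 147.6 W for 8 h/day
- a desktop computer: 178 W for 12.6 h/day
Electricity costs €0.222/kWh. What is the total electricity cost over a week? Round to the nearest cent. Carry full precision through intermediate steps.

€10.82

television: 107.2 W × 8.02 h × 7 d = 6,018 Wh = 6.018 kWh
well pump: 704.9 W × 3.8 h × 7 d = 18,750 Wh = 18.75 kWh
3D printer: 147.6 W × 8 h × 7 d = 8,266 Wh = 8.266 kWh
desktop computer: 178 W × 12.6 h × 7 d = 15,700 Wh = 15.7 kWh
Total energy = 6.018 + 18.75 + 8.266 + 15.7 = 48.73 kWh
Cost = 48.73 kWh × €0.222 = €10.82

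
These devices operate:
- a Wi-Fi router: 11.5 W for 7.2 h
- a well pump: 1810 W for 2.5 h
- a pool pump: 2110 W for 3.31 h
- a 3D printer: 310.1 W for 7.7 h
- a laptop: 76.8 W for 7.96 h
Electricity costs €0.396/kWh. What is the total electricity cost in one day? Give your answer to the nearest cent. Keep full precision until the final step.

€5.78

Wi-Fi router: 11.5 W × 7.2 h = 83 Wh = 0.0828 kWh
well pump: 1810 W × 2.5 h = 4,525 Wh = 4.525 kWh
pool pump: 2110 W × 3.31 h = 6,984 Wh = 6.984 kWh
3D printer: 310.1 W × 7.7 h = 2,388 Wh = 2.388 kWh
laptop: 76.8 W × 7.96 h = 611 Wh = 0.6113 kWh
Total energy = 0.0828 + 4.525 + 6.984 + 2.388 + 0.6113 = 14.59 kWh
Cost = 14.59 kWh × €0.396 = €5.78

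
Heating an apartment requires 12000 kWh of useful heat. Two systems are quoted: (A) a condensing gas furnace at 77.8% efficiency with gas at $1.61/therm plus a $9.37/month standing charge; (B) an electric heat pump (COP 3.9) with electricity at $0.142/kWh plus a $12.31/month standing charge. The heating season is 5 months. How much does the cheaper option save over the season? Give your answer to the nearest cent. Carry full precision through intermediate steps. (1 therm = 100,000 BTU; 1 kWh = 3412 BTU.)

Heat load = 12000 kWh × 3412 = 40,944,000 BTU
Gas: input = 40,944,000 / 0.778 = 52,627,249 BTU = 526.3 therm → 526.3 × $1.61 = $847.30; + 5 × $9.37 standing = $894.15
Heat pump: 40,944,000 BTU / 3412 = 12,000 kWh heat; / 3.9 = 3,077 kWh in → × $0.142 = $436.92; + 5 × $12.31 standing = $498.47
Difference = |$894.15 − $498.47| = $395.68

$395.68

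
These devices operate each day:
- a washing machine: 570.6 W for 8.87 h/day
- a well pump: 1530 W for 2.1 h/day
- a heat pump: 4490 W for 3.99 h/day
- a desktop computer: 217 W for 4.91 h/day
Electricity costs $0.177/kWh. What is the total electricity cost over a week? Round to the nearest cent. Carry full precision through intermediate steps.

$33.77

washing machine: 570.6 W × 8.87 h × 7 d = 35,429 Wh = 35.43 kWh
well pump: 1530 W × 2.1 h × 7 d = 22,491 Wh = 22.49 kWh
heat pump: 4490 W × 3.99 h × 7 d = 125,406 Wh = 125.4 kWh
desktop computer: 217 W × 4.91 h × 7 d = 7,458 Wh = 7.458 kWh
Total energy = 35.43 + 22.49 + 125.4 + 7.458 = 190.8 kWh
Cost = 190.8 kWh × $0.177 = $33.77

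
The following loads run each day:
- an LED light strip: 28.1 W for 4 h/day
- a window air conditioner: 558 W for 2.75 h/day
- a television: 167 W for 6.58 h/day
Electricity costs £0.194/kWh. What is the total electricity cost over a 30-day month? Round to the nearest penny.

£15.98

LED light strip: 28.1 W × 4 h × 30 d = 3,372 Wh = 3.372 kWh
window air conditioner: 558 W × 2.75 h × 30 d = 46,035 Wh = 46.03 kWh
television: 167 W × 6.58 h × 30 d = 32,966 Wh = 32.97 kWh
Total energy = 3.372 + 46.03 + 32.97 = 82.37 kWh
Cost = 82.37 kWh × £0.194 = £15.98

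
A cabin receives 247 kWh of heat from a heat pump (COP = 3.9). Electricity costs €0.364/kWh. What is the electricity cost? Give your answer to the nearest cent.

€23.05

Electrical input = 247 kWh / 3.9 = 63.33 kWh
Cost = 63.33 × €0.364/kWh = €23.05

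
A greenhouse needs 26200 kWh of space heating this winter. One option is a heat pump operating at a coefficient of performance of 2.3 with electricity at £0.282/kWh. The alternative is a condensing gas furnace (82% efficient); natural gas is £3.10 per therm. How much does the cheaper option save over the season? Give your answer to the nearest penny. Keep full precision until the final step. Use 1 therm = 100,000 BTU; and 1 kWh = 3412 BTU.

Heat load = 26200 kWh × 3412 = 89,394,400 BTU
Gas: input = 89,394,400 / 0.82 = 109,017,561 BTU = 1,090 therm → 1,090 × £3.10 = £3,379.54
Heat pump: 89,394,400 BTU / 3412 = 26,200 kWh heat; / 2.3 = 11,390 kWh in → × £0.282 = £3,212.35
Difference = |£3,379.54 − £3,212.35| = £167.20

£167.20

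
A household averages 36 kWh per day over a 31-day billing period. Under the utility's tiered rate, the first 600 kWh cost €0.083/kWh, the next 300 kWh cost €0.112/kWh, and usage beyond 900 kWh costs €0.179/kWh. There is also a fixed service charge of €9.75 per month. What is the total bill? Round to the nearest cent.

Usage = 36 kWh/day × 31 days = 1116 kWh
First 600 kWh × €0.083 = €49.80
Next 300 kWh × €0.112 = €33.60
Remaining 216 kWh × €0.179 = €38.66
Energy charge = €122.06; + service €9.75 = €131.81

€131.81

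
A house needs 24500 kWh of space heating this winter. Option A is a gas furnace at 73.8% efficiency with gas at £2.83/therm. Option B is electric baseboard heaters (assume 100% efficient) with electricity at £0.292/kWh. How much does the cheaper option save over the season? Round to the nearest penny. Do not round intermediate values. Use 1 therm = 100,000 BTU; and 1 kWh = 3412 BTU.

Heat load = 24500 kWh × 3412 = 83,594,000 BTU
Gas: input = 83,594,000 / 0.738 = 113,271,003 BTU = 1,133 therm → 1,133 × £2.83 = £3,205.57
Electric: 83,594,000 BTU / 3412 = 24,500 kWh → × £0.292 = £7,154.00
Difference = |£3,205.57 − £7,154.00| = £3,948.43

£3948.43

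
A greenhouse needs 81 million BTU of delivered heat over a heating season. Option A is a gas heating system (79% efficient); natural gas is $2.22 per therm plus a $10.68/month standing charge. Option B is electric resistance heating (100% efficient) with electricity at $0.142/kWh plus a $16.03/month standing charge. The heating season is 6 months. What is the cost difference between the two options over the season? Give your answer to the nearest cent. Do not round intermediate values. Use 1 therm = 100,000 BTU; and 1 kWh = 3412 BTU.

$1126.94

Heat load = 81 × 10⁶ BTU = 81,000,000 BTU
Gas: input = 81,000,000 / 0.79 = 102,531,646 BTU = 1,025 therm → 1,025 × $2.22 = $2,276.20; + 6 × $10.68 standing = $2,340.28
Electric: 81,000,000 BTU / 3412 = 23,740 kWh → × $0.142 = $3,371.04; + 6 × $16.03 standing = $3,467.22
Difference = |$2,340.28 − $3,467.22| = $1,126.94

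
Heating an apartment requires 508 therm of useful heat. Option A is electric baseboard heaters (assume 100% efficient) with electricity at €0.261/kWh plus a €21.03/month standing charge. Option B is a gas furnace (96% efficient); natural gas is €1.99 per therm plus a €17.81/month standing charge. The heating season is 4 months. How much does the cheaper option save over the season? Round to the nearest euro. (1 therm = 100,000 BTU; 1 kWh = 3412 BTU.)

€2846

Heat load = 508 therm × 100,000 = 50,800,000 BTU
Gas: input = 50,800,000 / 0.96 = 52,916,667 BTU = 529.2 therm → 529.2 × €1.99 = €1,053.04; + 4 × €17.81 standing = €1,124.28
Electric: 50,800,000 BTU / 3412 = 14,890 kWh → × €0.261 = €3,885.93; + 4 × €21.03 standing = €3,970.05
Difference = |€1,124.28 − €3,970.05| = €2,845.77 ≈ €2846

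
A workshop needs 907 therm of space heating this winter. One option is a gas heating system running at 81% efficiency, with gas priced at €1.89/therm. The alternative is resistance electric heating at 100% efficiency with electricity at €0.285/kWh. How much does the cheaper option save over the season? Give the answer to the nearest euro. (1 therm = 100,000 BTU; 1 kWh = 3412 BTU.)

€5460

Heat load = 907 therm × 100,000 = 90,700,000 BTU
Gas: input = 90,700,000 / 0.81 = 111,975,309 BTU = 1,120 therm → 1,120 × €1.89 = €2,116.33
Electric: 90,700,000 BTU / 3412 = 26,580 kWh → × €0.285 = €7,576.06
Difference = |€2,116.33 − €7,576.06| = €5,459.72 ≈ €5460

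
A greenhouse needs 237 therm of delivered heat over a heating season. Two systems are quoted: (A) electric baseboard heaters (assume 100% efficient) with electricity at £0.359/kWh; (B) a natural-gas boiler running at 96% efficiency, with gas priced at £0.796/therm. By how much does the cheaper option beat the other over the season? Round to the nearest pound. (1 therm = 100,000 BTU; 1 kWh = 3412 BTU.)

Heat load = 237 therm × 100,000 = 23,700,000 BTU
Gas: input = 23,700,000 / 0.960 = 24,687,500 BTU = 246.9 therm → 246.9 × £0.796 = £196.51
Electric: 23,700,000 BTU / 3412 = 6,946 kWh → × £0.359 = £2,493.64
Difference = |£196.51 − £2,493.64| = £2,297.13 ≈ £2297

£2297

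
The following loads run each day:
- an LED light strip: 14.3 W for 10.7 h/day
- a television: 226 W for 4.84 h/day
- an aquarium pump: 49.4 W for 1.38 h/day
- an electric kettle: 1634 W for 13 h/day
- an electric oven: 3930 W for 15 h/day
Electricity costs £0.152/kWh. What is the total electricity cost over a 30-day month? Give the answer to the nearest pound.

LED light strip: 14.3 W × 10.7 h × 30 d = 4,590 Wh = 4.59 kWh
television: 226 W × 4.84 h × 30 d = 32,815 Wh = 32.82 kWh
aquarium pump: 49.4 W × 1.38 h × 30 d = 2,045 Wh = 2.045 kWh
electric kettle: 1634 W × 13 h × 30 d = 637,260 Wh = 637.3 kWh
electric oven: 3930 W × 15 h × 30 d = 1,768,500 Wh = 1,768 kWh
Total energy = 4.59 + 32.82 + 2.045 + 637.3 + 1,768 = 2,445 kWh
Cost = 2,445 kWh × £0.152 = £371.67 ≈ £372

£372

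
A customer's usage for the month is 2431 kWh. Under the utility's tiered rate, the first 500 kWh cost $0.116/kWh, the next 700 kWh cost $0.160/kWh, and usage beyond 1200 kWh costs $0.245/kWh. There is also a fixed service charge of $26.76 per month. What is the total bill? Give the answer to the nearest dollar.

First 500 kWh × $0.116 = $58.00
Next 700 kWh × $0.160 = $112.00
Remaining 1231 kWh × $0.245 = $301.59
Energy charge = $471.59; + service $26.76 = $498.35 ≈ $498

$498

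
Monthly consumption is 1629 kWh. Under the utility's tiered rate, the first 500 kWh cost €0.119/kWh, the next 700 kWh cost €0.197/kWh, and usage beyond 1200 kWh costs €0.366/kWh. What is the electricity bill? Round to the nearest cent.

€354.41

First 500 kWh × €0.119 = €59.50
Next 700 kWh × €0.197 = €137.90
Remaining 429 kWh × €0.366 = €157.01
Total = €354.41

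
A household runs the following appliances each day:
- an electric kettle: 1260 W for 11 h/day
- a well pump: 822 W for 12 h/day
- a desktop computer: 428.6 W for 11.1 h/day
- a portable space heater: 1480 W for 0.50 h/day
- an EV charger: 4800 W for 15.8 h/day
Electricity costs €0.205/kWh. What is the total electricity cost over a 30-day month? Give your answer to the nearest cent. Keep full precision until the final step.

€646.13

electric kettle: 1260 W × 11 h × 30 d = 415,800 Wh = 415.8 kWh
well pump: 822 W × 12 h × 30 d = 295,920 Wh = 295.9 kWh
desktop computer: 428.6 W × 11.1 h × 30 d = 142,724 Wh = 142.7 kWh
portable space heater: 1480 W × 0.50 h × 30 d = 22,200 Wh = 22.2 kWh
EV charger: 4800 W × 15.8 h × 30 d = 2,275,200 Wh = 2,275 kWh
Total energy = 415.8 + 295.9 + 142.7 + 22.2 + 2,275 = 3,152 kWh
Cost = 3,152 kWh × €0.205 = €646.13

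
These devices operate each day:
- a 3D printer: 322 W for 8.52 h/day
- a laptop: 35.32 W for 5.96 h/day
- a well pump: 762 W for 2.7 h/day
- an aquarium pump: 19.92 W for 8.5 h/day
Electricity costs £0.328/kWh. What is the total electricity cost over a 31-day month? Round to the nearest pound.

3D printer: 322 W × 8.52 h × 31 d = 85,047 Wh = 85.05 kWh
laptop: 35.32 W × 5.96 h × 31 d = 6,526 Wh = 6.526 kWh
well pump: 762 W × 2.7 h × 31 d = 63,779 Wh = 63.78 kWh
aquarium pump: 19.92 W × 8.5 h × 31 d = 5,249 Wh = 5.249 kWh
Total energy = 85.05 + 6.526 + 63.78 + 5.249 = 160.6 kWh
Cost = 160.6 kWh × £0.328 = £52.68 ≈ £53

£53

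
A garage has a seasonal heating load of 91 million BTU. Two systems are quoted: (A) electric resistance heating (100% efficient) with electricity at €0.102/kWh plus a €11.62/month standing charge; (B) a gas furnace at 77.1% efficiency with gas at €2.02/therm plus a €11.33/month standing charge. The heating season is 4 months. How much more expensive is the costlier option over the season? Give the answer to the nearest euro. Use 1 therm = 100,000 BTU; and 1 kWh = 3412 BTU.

€337

Heat load = 91 × 10⁶ BTU = 91,000,000 BTU
Gas: input = 91,000,000 / 0.771 = 118,028,534 BTU = 1,180 therm → 1,180 × €2.02 = €2,384.18; + 4 × €11.33 standing = €2,429.50
Electric: 91,000,000 BTU / 3412 = 26,670 kWh → × €0.102 = €2,720.40; + 4 × €11.62 standing = €2,766.88
Difference = |€2,429.50 − €2,766.88| = €337.38 ≈ €337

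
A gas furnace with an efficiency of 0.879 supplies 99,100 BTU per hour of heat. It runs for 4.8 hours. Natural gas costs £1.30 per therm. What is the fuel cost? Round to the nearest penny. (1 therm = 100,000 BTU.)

Heat delivered = 99,100 BTU/h × 4.8 h = 475,680 BTU
Gas input = 475,680 / 0.879 = 541,160 BTU
= 541,160 / 100,000 = 5.412 therm
Cost = 5.412 × £1.30/therm = £7.04

£7.04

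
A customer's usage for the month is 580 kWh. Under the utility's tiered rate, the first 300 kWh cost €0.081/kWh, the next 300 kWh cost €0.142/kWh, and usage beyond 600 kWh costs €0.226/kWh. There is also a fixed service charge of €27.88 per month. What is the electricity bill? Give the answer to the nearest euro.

First 300 kWh × €0.081 = €24.30
Next 280 kWh × €0.142 = €39.76
Remaining tier: 0 kWh (not reached)
Energy charge = €64.06; + service €27.88 = €91.94 ≈ €92

€92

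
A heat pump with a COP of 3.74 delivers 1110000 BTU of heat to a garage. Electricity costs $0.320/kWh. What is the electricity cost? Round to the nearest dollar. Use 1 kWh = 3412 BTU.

$28

Heat delivered = 1,110,000 BTU / 3412 = 325.3 kWh
Electrical input = 325.3 kWh / 3.74 = 86.98 kWh
Cost = 86.98 × $0.320/kWh = $27.84 ≈ $28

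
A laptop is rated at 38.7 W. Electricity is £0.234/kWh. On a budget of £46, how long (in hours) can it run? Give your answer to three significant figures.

Energy budget = £46 / £0.234 per kWh = 196.6 kWh = 196,581 Wh
Runtime = 196,581 Wh / 38.7 W = 5,080 h

5080 h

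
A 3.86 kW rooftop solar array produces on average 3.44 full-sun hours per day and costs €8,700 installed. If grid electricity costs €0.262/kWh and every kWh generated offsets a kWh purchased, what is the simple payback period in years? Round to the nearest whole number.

7 years

Daily generation = 3.86 kW × 3.44 h = 13.28 kWh
Annual generation = 13.28 × 365 = 4846.6 kWh
Annual savings = 4846.6 × €0.262 = €1,269.81
Payback = €8,700 / €1,269.81 = 6.85 years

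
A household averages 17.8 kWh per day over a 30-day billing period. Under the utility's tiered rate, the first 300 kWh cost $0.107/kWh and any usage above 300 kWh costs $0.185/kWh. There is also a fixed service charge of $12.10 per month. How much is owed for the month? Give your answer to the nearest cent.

$87.49

Usage = 17.8 kWh/day × 30 days = 534 kWh
First 300 kWh × $0.107 = $32.10
Remaining 234 kWh × $0.185 = $43.29
Energy charge = $75.39; + service $12.10 = $87.49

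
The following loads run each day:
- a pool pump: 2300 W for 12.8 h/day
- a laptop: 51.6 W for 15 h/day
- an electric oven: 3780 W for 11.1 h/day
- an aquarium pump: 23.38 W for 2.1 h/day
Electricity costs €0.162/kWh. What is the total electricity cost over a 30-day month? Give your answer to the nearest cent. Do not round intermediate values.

pool pump: 2300 W × 12.8 h × 30 d = 883,200 Wh = 883.2 kWh
laptop: 51.6 W × 15 h × 30 d = 23,220 Wh = 23.22 kWh
electric oven: 3780 W × 11.1 h × 30 d = 1,258,740 Wh = 1,259 kWh
aquarium pump: 23.38 W × 2.1 h × 30 d = 1,473 Wh = 1.473 kWh
Total energy = 883.2 + 23.22 + 1,259 + 1.473 = 2,167 kWh
Cost = 2,167 kWh × €0.162 = €350.99

€350.99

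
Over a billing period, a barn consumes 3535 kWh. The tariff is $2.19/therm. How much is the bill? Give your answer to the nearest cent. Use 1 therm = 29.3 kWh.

$264.22

3535 kWh × (0.03413 therm/kWh) = 120.6 therm
Cost = 120.6 therm × $2.19/therm = $264.22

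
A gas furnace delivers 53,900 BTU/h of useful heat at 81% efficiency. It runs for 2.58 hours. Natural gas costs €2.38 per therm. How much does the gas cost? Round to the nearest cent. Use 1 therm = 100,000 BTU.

Heat delivered = 53,900 BTU/h × 2.58 h = 139,062 BTU
Gas input = 139,062 / 0.81 = 171,681 BTU
= 171,681 / 100,000 = 1.717 therm
Cost = 1.717 × €2.38/therm = €4.09

€4.09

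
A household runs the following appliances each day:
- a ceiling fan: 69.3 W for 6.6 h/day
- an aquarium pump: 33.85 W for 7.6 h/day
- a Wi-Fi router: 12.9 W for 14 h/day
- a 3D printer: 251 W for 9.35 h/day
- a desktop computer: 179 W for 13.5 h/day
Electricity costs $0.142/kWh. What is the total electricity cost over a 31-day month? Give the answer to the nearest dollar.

$25

ceiling fan: 69.3 W × 6.6 h × 31 d = 14,179 Wh = 14.18 kWh
aquarium pump: 33.85 W × 7.6 h × 31 d = 7,975 Wh = 7.975 kWh
Wi-Fi router: 12.9 W × 14 h × 31 d = 5,599 Wh = 5.599 kWh
3D printer: 251 W × 9.35 h × 31 d = 72,752 Wh = 72.75 kWh
desktop computer: 179 W × 13.5 h × 31 d = 74,912 Wh = 74.91 kWh
Total energy = 14.18 + 7.975 + 5.599 + 72.75 + 74.91 = 175.4 kWh
Cost = 175.4 kWh × $0.142 = $24.91 ≈ $25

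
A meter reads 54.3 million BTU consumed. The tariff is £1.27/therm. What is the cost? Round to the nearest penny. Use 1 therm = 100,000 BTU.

£689.61

54.3 million BTU × (10 therm/million BTU) = 543 therm
Cost = 543 therm × £1.27/therm = £689.61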